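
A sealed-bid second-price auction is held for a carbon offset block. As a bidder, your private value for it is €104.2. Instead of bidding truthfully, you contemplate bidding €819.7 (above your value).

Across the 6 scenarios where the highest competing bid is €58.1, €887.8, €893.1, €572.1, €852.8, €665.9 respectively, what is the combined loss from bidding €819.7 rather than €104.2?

€1029.6

The deviation costs you only when the competing bid falls strictly between €104.2 and €819.7; elsewhere both bids give the same outcome.
€58.1: outcomes coincide → loss €0.
€887.8: outcomes coincide → loss €0.
€893.1: outcomes coincide → loss €0.
€572.1: truthful payoff €0, deviation payoff −€467.9 → loss €467.9.
€852.8: outcomes coincide → loss €0.
€665.9: truthful payoff €0, deviation payoff −€561.7 → loss €561.7.
Total loss = €467.9 + €561.7 = €1029.6.
Truthful bidding weakly dominates here: raising your bid can only win items priced above your value, and lowering it can only forfeit items priced below.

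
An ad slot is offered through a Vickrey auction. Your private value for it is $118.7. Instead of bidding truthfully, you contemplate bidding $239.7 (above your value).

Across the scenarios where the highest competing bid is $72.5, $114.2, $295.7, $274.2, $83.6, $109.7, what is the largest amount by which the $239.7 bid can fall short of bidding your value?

$72.5: same outcome either way → loss $0.
$114.2: same outcome either way → loss $0.
$295.7: same outcome either way → loss $0.
$274.2: same outcome either way → loss $0.
$83.6: same outcome either way → loss $0.
$109.7: same outcome either way → loss $0.
Maximum loss: $0.

$0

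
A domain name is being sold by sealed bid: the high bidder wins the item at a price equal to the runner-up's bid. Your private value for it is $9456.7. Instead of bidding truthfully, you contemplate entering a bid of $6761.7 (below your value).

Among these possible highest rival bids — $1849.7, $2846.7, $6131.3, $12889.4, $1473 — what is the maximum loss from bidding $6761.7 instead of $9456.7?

$1849.7: same outcome either way → loss $0.
$2846.7: same outcome either way → loss $0.
$6131.3: same outcome either way → loss $0.
$12889.4: same outcome either way → loss $0.
$1473: same outcome either way → loss $0.
Maximum loss: $0.

$0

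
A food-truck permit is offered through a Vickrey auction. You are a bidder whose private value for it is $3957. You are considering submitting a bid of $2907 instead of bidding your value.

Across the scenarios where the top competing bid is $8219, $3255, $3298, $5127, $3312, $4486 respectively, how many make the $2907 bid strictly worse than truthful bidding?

The deviation hurts exactly when the highest competing bid lies strictly between $2907 and $3957 — underbidding then forfeits a profitable win.
$8219: above both → same outcome either way.
$3255: inside the interval → strictly worse (loss $702).
$3298: inside the interval → strictly worse (loss $659).
$5127: above both → same outcome either way.
$3312: inside the interval → strictly worse (loss $645).
$4486: above both → same outcome either way.
Count: 3.

3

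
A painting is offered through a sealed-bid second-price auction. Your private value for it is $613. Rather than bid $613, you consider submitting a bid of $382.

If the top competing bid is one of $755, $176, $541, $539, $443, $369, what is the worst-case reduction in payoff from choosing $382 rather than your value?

$755: same outcome either way → loss $0.
$176: same outcome either way → loss $0.
$541: truthful gives $72, deviation gives $0 → loss $72.
$539: truthful gives $74, deviation gives $0 → loss $74.
$443: truthful gives $170, deviation gives $0 → loss $170.
$369: same outcome either way → loss $0.
Maximum loss: $170.

$170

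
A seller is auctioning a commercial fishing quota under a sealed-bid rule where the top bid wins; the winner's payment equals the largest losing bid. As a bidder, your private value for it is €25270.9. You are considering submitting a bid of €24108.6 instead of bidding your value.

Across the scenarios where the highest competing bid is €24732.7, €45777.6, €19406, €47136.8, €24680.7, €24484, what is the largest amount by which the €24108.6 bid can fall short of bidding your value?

€786.9

€24732.7: truthful gives €538.2, deviation gives €0 → loss €538.2.
€45777.6: same outcome either way → loss €0.
€19406: same outcome either way → loss €0.
€47136.8: same outcome either way → loss €0.
€24680.7: truthful gives €590.2, deviation gives €0 → loss €590.2.
€24484: truthful gives €786.9, deviation gives €0 → loss €786.9.
Maximum loss: €786.9.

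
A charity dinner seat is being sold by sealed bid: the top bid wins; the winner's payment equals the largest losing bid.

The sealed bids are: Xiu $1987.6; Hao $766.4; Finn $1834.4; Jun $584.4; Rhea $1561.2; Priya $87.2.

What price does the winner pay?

Highest bid: Xiu at $1987.6, so Xiu wins.
Second-highest bid: Finn at $1834.4 — that is the price the winner pays.

$1834.4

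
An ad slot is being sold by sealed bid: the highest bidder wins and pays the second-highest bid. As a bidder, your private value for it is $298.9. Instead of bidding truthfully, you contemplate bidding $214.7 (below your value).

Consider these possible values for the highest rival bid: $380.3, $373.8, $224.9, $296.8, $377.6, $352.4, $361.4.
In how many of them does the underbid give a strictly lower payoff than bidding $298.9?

The deviation hurts exactly when the highest competing bid lies strictly between $214.7 and $298.9 — underbidding then forfeits a profitable win.
$380.3: above both → same outcome either way.
$373.8: above both → same outcome either way.
$224.9: inside the interval → strictly worse (loss $74).
$296.8: inside the interval → strictly worse (loss $2.1).
$377.6: above both → same outcome either way.
$352.4: above both → same outcome either way.
$361.4: above both → same outcome either way.
Count: 2.

2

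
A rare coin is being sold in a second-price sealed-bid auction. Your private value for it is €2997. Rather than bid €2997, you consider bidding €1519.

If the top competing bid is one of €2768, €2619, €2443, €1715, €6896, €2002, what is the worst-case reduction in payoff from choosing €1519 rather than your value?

€1282

€2768: truthful gives €229, deviation gives €0 → loss €229.
€2619: truthful gives €378, deviation gives €0 → loss €378.
€2443: truthful gives €554, deviation gives €0 → loss €554.
€1715: truthful gives €1282, deviation gives €0 → loss €1282.
€6896: same outcome either way → loss €0.
€2002: truthful gives €995, deviation gives €0 → loss €995.
Maximum loss: €1282.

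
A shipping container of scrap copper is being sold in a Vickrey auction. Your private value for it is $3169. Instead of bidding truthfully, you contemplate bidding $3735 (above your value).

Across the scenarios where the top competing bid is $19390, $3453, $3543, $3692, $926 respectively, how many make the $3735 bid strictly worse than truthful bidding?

3

The deviation hurts exactly when the highest competing bid lies strictly between $3169 and $3735 — overbidding then wins at a price above your value.
$19390: above both → same outcome either way.
$3453: inside the interval → strictly worse (loss $284).
$3543: inside the interval → strictly worse (loss $374).
$3692: inside the interval → strictly worse (loss $523).
$926: below both → same outcome either way.
Count: 3.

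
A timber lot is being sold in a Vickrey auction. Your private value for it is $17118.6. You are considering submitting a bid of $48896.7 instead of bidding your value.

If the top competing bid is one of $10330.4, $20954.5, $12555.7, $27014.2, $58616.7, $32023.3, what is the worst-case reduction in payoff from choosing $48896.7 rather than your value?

$14904.7

$10330.4: same outcome either way → loss $0.
$20954.5: truthful gives $0, deviation gives −$3835.9 → loss $3835.9.
$12555.7: same outcome either way → loss $0.
$27014.2: truthful gives $0, deviation gives −$9895.6 → loss $9895.6.
$58616.7: same outcome either way → loss $0.
$32023.3: truthful gives $0, deviation gives −$14904.7 → loss $14904.7.
Maximum loss: $14904.7.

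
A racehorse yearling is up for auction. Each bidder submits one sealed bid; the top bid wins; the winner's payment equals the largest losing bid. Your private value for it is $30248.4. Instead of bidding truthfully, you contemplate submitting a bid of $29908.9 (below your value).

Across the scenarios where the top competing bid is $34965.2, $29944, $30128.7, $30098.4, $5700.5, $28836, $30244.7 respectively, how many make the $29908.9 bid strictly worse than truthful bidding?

The deviation hurts exactly when the highest competing bid lies strictly between $29908.9 and $30248.4 — underbidding then forfeits a profitable win.
$34965.2: above both → same outcome either way.
$29944: inside the interval → strictly worse (loss $304.4).
$30128.7: inside the interval → strictly worse (loss $119.7).
$30098.4: inside the interval → strictly worse (loss $150).
$5700.5: below both → same outcome either way.
$28836: below both → same outcome either way.
$30244.7: inside the interval → strictly worse (loss $3.7).
Count: 4.

4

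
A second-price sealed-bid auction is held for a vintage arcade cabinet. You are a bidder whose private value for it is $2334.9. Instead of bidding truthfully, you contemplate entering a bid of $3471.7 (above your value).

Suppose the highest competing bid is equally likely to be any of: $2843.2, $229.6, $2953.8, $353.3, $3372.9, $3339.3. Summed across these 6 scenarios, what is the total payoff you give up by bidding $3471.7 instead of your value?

$3169.6

The deviation costs you only when the competing bid falls strictly between $2334.9 and $3471.7; elsewhere both bids give the same outcome.
$2843.2: truthful payoff $0, deviation payoff −$508.3 → loss $508.3.
$229.6: outcomes coincide → loss $0.
$2953.8: truthful payoff $0, deviation payoff −$618.9 → loss $618.9.
$353.3: outcomes coincide → loss $0.
$3372.9: truthful payoff $0, deviation payoff −$1038 → loss $1038.
$3339.3: truthful payoff $0, deviation payoff −$1004.4 → loss $1004.4.
Total loss = $508.3 + $618.9 + $1038 + $1004.4 = $3169.6.
Because the price is fixed by the runner-up's bid, deviating from your value can only change a good outcome into a bad one — never the reverse.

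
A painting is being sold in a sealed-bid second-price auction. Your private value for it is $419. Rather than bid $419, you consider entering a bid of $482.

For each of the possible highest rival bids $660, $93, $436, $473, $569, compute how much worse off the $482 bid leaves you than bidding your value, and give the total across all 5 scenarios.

$71

The deviation costs you only when the competing bid falls strictly between $419 and $482; elsewhere both bids give the same outcome.
$660: outcomes coincide → loss $0.
$93: outcomes coincide → loss $0.
$436: truthful payoff $0, deviation payoff −$17 → loss $17.
$473: truthful payoff $0, deviation payoff −$54 → loss $54.
$569: outcomes coincide → loss $0.
Total loss = $17 + $54 = $71.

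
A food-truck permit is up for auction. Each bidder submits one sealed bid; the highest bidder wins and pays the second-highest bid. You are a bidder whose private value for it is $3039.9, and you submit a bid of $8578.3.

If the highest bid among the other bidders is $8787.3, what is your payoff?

$0

Your bid $8578.3 is below the highest competing bid $8787.3, so you lose.
A losing bidder pays nothing and receives nothing: payoff = $0.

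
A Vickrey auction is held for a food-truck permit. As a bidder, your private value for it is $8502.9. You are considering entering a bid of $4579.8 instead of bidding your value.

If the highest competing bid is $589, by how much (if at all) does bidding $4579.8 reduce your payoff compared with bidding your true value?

$0

Bidding your value $8502.9: you win (since $8502.9 > $589) and pay $589. Payoff $7913.9.
Bidding $4579.8: you win and pay $589. Payoff $8502.9 − $589 = $7913.9.
Difference = $7913.9 − $7913.9 = $0; both bids lead to the same outcome because the competing bid is below both your value and your alternative bid.
Truthful bidding weakly dominates here: raising your bid can only win items priced above your value, and lowering it can only forfeit items priced below.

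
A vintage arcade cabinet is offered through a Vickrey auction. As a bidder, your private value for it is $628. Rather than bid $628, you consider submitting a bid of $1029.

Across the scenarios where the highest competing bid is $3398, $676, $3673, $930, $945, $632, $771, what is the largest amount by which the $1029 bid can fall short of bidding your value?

$317

$3398: same outcome either way → loss $0.
$676: truthful gives $0, deviation gives −$48 → loss $48.
$3673: same outcome either way → loss $0.
$930: truthful gives $0, deviation gives −$302 → loss $302.
$945: truthful gives $0, deviation gives −$317 → loss $317.
$632: truthful gives $0, deviation gives −$4 → loss $4.
$771: truthful gives $0, deviation gives −$143 → loss $143.
Maximum loss: $317.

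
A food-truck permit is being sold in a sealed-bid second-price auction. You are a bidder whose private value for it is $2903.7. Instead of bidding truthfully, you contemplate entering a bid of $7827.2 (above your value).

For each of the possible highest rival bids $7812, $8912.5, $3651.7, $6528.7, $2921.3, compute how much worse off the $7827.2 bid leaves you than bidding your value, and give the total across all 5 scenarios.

The deviation costs you only when the competing bid falls strictly between $2903.7 and $7827.2; elsewhere both bids give the same outcome.
$7812: truthful payoff $0, deviation payoff −$4908.3 → loss $4908.3.
$8912.5: outcomes coincide → loss $0.
$3651.7: truthful payoff $0, deviation payoff −$748 → loss $748.
$6528.7: truthful payoff $0, deviation payoff −$3625 → loss $3625.
$2921.3: truthful payoff $0, deviation payoff −$17.6 → loss $17.6.
Total loss = $4908.3 + $748 + $3625 + $17.6 = $9298.9.

$9298.9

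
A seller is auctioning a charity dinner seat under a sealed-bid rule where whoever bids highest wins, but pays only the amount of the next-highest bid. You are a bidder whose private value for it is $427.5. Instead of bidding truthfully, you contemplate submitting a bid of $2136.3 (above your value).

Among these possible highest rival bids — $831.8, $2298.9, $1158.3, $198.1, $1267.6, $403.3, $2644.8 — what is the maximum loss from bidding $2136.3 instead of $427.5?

$840.1

$831.8: truthful gives $0, deviation gives −$404.3 → loss $404.3.
$2298.9: same outcome either way → loss $0.
$1158.3: truthful gives $0, deviation gives −$730.8 → loss $730.8.
$198.1: same outcome either way → loss $0.
$1267.6: truthful gives $0, deviation gives −$840.1 → loss $840.1.
$403.3: same outcome either way → loss $0.
$2644.8: same outcome either way → loss $0.
Maximum loss: $840.1.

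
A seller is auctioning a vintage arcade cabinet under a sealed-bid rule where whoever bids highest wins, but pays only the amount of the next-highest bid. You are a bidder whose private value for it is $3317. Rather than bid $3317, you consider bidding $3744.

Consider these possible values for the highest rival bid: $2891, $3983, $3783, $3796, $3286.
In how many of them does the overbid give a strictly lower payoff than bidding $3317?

The deviation hurts exactly when the highest competing bid lies strictly between $3317 and $3744 — overbidding then wins at a price above your value.
$2891: below both → same outcome either way.
$3983: above both → same outcome either way.
$3783: above both → same outcome either way.
$3796: above both → same outcome either way.
$3286: below both → same outcome either way.
Count: 0.

0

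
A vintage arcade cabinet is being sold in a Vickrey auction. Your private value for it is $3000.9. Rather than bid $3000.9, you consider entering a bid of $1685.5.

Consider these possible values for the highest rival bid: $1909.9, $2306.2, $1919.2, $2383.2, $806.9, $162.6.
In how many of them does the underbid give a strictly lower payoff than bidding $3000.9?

4

The deviation hurts exactly when the highest competing bid lies strictly between $1685.5 and $3000.9 — underbidding then forfeits a profitable win.
$1909.9: inside the interval → strictly worse (loss $1091).
$2306.2: inside the interval → strictly worse (loss $694.7).
$1919.2: inside the interval → strictly worse (loss $1081.7).
$2383.2: inside the interval → strictly worse (loss $617.7).
$806.9: below both → same outcome either way.
$162.6: below both → same outcome either way.
Count: 4.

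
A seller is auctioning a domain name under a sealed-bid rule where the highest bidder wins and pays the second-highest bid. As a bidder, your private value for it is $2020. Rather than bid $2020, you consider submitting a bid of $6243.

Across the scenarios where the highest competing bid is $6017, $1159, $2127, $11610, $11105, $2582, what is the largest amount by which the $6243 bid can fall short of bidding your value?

$6017: truthful gives $0, deviation gives −$3997 → loss $3997.
$1159: same outcome either way → loss $0.
$2127: truthful gives $0, deviation gives −$107 → loss $107.
$11610: same outcome either way → loss $0.
$11105: same outcome either way → loss $0.
$2582: truthful gives $0, deviation gives −$562 → loss $562.
Maximum loss: $3997.

$3997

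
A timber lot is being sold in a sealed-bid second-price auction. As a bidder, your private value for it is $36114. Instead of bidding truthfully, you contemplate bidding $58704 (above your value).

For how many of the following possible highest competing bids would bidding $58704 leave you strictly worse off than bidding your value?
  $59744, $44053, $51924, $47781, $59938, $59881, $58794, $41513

4

The deviation hurts exactly when the highest competing bid lies strictly between $36114 and $58704 — overbidding then wins at a price above your value.
$59744: above both → same outcome either way.
$44053: inside the interval → strictly worse (loss $7939).
$51924: inside the interval → strictly worse (loss $15810).
$47781: inside the interval → strictly worse (loss $11667).
$59938: above both → same outcome either way.
$59881: above both → same outcome either way.
$58794: above both → same outcome either way.
$41513: inside the interval → strictly worse (loss $5399).
Count: 4.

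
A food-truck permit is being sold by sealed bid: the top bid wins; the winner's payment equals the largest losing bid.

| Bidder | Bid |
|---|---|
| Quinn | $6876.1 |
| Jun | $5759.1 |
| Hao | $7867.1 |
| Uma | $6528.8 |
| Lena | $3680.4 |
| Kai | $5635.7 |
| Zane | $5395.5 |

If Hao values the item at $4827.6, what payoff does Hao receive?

Highest bid: Hao at $7867.1, so Hao wins.
Second-highest bid: Quinn at $6876.1 — that is the price the winner pays.
Hao's payoff = value − price = $4827.6 − $6876.1 = −$2048.5.

−$2048.5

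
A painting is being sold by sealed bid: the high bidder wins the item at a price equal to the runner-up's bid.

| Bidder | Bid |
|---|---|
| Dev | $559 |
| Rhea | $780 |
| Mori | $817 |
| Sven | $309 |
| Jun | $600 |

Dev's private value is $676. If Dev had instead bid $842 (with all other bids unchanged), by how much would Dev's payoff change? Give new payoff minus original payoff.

−$141

The highest bid among the other bidders is $817; Dev's bid doesn't change that.
Original bid $559: Dev is not highest (top rival bid is $817); payoff $0.
Alternative bid $842: Dev is highest, pays the top rival bid $817; payoff $676 − $817 = −$141.
Change in payoff = −$141 − ($0) = −$141.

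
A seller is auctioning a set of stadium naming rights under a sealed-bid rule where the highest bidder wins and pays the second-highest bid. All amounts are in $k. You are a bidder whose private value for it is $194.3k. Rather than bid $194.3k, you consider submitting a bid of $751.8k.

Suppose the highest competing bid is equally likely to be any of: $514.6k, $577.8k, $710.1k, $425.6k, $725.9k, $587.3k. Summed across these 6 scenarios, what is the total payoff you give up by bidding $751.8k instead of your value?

$2375.5k

The deviation costs you only when the competing bid falls strictly between $194.3k and $751.8k; elsewhere both bids give the same outcome.
$514.6k: truthful payoff $0k, deviation payoff −$320.3k → loss $320.3k.
$577.8k: truthful payoff $0k, deviation payoff −$383.5k → loss $383.5k.
$710.1k: truthful payoff $0k, deviation payoff −$515.8k → loss $515.8k.
$425.6k: truthful payoff $0k, deviation payoff −$231.3k → loss $231.3k.
$725.9k: truthful payoff $0k, deviation payoff −$531.6k → loss $531.6k.
$587.3k: truthful payoff $0k, deviation payoff −$393k → loss $393k.
Total loss = $320.3k + $383.5k + $515.8k + $231.3k + $531.6k + $393k = $2375.5k.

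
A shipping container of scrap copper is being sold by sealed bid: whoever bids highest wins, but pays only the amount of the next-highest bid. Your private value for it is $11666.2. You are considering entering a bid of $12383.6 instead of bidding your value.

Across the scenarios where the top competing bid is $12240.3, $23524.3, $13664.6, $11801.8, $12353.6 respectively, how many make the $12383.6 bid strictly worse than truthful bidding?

The deviation hurts exactly when the highest competing bid lies strictly between $11666.2 and $12383.6 — overbidding then wins at a price above your value.
$12240.3: inside the interval → strictly worse (loss $574.1).
$23524.3: above both → same outcome either way.
$13664.6: above both → same outcome either way.
$11801.8: inside the interval → strictly worse (loss $135.6).
$12353.6: inside the interval → strictly worse (loss $687.4).
Count: 3.

3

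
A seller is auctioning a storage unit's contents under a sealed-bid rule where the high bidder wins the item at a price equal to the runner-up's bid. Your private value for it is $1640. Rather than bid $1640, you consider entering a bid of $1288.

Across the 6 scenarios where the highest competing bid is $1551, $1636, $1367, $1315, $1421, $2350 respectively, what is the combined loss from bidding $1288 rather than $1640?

The deviation costs you only when the competing bid falls strictly between $1288 and $1640; elsewhere both bids give the same outcome.
$1551: truthful payoff $89, deviation payoff $0 → loss $89.
$1636: truthful payoff $4, deviation payoff $0 → loss $4.
$1367: truthful payoff $273, deviation payoff $0 → loss $273.
$1315: truthful payoff $325, deviation payoff $0 → loss $325.
$1421: truthful payoff $219, deviation payoff $0 → loss $219.
$2350: outcomes coincide → loss $0.
Total loss = $89 + $4 + $273 + $325 + $219 = $910.
Truthful bidding weakly dominates here: raising your bid can only win items priced above your value, and lowering it can only forfeit items priced below.

$910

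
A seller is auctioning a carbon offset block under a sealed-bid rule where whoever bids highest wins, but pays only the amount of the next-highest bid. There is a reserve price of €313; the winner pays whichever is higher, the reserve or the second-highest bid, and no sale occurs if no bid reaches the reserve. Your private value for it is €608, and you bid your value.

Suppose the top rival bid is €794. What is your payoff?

€0

Your bid €608 is below the highest competing bid €794, so you lose. Payoff €0.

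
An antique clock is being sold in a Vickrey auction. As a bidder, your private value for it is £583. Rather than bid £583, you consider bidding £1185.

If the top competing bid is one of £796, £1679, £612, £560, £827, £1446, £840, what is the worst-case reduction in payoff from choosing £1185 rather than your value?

£796: truthful gives £0, deviation gives −£213 → loss £213.
£1679: same outcome either way → loss £0.
£612: truthful gives £0, deviation gives −£29 → loss £29.
£560: same outcome either way → loss £0.
£827: truthful gives £0, deviation gives −£244 → loss £244.
£1446: same outcome either way → loss £0.
£840: truthful gives £0, deviation gives −£257 → loss £257.
Maximum loss: £257.

£257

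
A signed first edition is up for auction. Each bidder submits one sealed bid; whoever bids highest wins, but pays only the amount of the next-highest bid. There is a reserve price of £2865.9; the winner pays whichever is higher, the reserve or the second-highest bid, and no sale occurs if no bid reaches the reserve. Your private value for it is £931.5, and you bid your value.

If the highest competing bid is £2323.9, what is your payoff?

£0

Your bid £931.5 is below the highest competing bid £2323.9, so you lose. Payoff £0.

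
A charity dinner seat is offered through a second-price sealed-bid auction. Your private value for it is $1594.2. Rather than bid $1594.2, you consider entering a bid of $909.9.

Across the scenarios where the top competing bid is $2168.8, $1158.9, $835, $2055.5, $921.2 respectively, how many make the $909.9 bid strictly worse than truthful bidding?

The deviation hurts exactly when the highest competing bid lies strictly between $909.9 and $1594.2 — underbidding then forfeits a profitable win.
$2168.8: above both → same outcome either way.
$1158.9: inside the interval → strictly worse (loss $435.3).
$835: below both → same outcome either way.
$2055.5: above both → same outcome either way.
$921.2: inside the interval → strictly worse (loss $673).
Count: 2.

2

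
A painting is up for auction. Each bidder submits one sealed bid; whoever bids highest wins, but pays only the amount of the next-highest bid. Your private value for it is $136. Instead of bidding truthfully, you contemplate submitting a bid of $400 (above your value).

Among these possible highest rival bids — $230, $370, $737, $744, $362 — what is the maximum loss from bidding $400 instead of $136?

$230: truthful gives $0, deviation gives −$94 → loss $94.
$370: truthful gives $0, deviation gives −$234 → loss $234.
$737: same outcome either way → loss $0.
$744: same outcome either way → loss $0.
$362: truthful gives $0, deviation gives −$226 → loss $226.
Maximum loss: $234.

$234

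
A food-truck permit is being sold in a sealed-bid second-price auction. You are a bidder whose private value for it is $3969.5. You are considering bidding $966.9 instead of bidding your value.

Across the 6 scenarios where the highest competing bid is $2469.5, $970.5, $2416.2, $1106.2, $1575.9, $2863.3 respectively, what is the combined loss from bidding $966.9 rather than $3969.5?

The deviation costs you only when the competing bid falls strictly between $966.9 and $3969.5; elsewhere both bids give the same outcome.
$2469.5: truthful payoff $1500, deviation payoff $0 → loss $1500.
$970.5: truthful payoff $2999, deviation payoff $0 → loss $2999.
$2416.2: truthful payoff $1553.3, deviation payoff $0 → loss $1553.3.
$1106.2: truthful payoff $2863.3, deviation payoff $0 → loss $2863.3.
$1575.9: truthful payoff $2393.6, deviation payoff $0 → loss $2393.6.
$2863.3: truthful payoff $1106.2, deviation payoff $0 → loss $1106.2.
Total loss = $1500 + $2999 + $1553.3 + $2863.3 + $2393.6 + $1106.2 = $12415.4.

$12415.4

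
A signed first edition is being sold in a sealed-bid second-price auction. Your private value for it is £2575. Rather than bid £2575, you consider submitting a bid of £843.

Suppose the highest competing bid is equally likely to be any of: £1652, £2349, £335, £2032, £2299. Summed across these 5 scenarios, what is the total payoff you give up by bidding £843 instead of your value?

The deviation costs you only when the competing bid falls strictly between £843 and £2575; elsewhere both bids give the same outcome.
£1652: truthful payoff £923, deviation payoff £0 → loss £923.
£2349: truthful payoff £226, deviation payoff £0 → loss £226.
£335: outcomes coincide → loss £0.
£2032: truthful payoff £543, deviation payoff £0 → loss £543.
£2299: truthful payoff £276, deviation payoff £0 → loss £276.
Total loss = £923 + £226 + £543 + £276 = £1968.

£1968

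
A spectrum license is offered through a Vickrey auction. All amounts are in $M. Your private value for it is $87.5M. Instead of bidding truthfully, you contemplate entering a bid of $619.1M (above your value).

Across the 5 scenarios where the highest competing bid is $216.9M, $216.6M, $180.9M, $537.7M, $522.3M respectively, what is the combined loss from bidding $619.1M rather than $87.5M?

$1236.9M

The deviation costs you only when the competing bid falls strictly between $87.5M and $619.1M; elsewhere both bids give the same outcome.
$216.9M: truthful payoff $0M, deviation payoff −$129.4M → loss $129.4M.
$216.6M: truthful payoff $0M, deviation payoff −$129.1M → loss $129.1M.
$180.9M: truthful payoff $0M, deviation payoff −$93.4M → loss $93.4M.
$537.7M: truthful payoff $0M, deviation payoff −$450.2M → loss $450.2M.
$522.3M: truthful payoff $0M, deviation payoff −$434.8M → loss $434.8M.
Total loss = $129.4M + $129.1M + $93.4M + $450.2M + $434.8M = $1236.9M.
Because the price is fixed by the runner-up's bid, deviating from your value can only change a good outcome into a bad one — never the reverse.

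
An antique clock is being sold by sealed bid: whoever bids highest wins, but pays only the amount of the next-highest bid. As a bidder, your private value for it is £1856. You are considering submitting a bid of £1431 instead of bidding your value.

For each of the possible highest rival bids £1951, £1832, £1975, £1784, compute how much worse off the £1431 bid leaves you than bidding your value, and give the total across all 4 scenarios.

The deviation costs you only when the competing bid falls strictly between £1431 and £1856; elsewhere both bids give the same outcome.
£1951: outcomes coincide → loss £0.
£1832: truthful payoff £24, deviation payoff £0 → loss £24.
£1975: outcomes coincide → loss £0.
£1784: truthful payoff £72, deviation payoff £0 → loss £72.
Total loss = £24 + £72 = £96.

£96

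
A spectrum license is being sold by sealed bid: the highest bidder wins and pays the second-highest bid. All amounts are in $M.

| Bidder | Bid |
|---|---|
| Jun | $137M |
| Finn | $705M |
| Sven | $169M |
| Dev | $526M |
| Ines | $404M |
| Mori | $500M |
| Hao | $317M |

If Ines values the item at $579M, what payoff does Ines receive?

Highest bid: Finn at $705M, so Finn wins.
Second-highest bid: Dev at $526M — that is the price the winner pays.
Ines did not win, so Ines pays nothing and receives nothing: payoff $0M.

$0M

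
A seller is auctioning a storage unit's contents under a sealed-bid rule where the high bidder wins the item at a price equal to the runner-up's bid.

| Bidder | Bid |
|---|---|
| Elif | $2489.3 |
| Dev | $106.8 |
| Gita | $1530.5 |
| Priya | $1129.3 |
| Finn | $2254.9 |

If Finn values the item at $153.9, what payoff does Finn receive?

Highest bid: Elif at $2489.3, so Elif wins.
Second-highest bid: Finn at $2254.9 — that is the price the winner pays.
Finn did not win, so Finn pays nothing and receives nothing: payoff $0.

$0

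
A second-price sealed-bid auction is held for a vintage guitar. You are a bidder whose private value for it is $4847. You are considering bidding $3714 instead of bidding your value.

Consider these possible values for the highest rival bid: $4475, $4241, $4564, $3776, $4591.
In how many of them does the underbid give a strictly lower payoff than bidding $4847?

The deviation hurts exactly when the highest competing bid lies strictly between $3714 and $4847 — underbidding then forfeits a profitable win.
$4475: inside the interval → strictly worse (loss $372).
$4241: inside the interval → strictly worse (loss $606).
$4564: inside the interval → strictly worse (loss $283).
$3776: inside the interval → strictly worse (loss $1071).
$4591: inside the interval → strictly worse (loss $256).
Count: 5.

5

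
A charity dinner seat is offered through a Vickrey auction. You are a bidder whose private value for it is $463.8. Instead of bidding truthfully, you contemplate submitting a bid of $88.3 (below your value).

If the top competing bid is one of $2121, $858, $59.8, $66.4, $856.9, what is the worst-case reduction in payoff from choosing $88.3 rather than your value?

$0

$2121: same outcome either way → loss $0.
$858: same outcome either way → loss $0.
$59.8: same outcome either way → loss $0.
$66.4: same outcome either way → loss $0.
$856.9: same outcome either way → loss $0.
Maximum loss: $0.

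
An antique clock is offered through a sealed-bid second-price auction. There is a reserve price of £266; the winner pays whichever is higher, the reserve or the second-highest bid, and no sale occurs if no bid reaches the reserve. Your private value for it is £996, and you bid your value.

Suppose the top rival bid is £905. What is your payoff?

Your bid £996 is the highest and exceeds the reserve.
Price = max(second-highest bid, reserve) = max(£905, £266) = £905.
Payoff = £996 − £905 = £91.

£91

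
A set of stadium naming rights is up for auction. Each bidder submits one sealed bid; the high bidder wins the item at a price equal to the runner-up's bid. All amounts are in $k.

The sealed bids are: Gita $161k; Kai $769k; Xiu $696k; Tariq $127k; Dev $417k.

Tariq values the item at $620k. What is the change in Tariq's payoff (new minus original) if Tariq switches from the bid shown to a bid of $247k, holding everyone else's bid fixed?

The highest bid among the other bidders is $769k; Tariq's bid doesn't change that.
Original bid $127k: Tariq is not highest (top rival bid is $769k); payoff $0k.
Alternative bid $247k: Tariq is not highest (top rival bid is $769k); payoff $0k.
Change in payoff = $0k − ($0k) = $0k.

$0k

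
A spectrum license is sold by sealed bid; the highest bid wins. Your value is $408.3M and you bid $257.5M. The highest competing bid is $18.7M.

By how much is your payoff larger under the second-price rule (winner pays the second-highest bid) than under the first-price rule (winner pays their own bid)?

You have the highest bid, so you win under either rule.
Second-price: pay $18.7M → payoff $389.6M.
First-price: pay your own bid $257.5M → payoff $150.8M.
Difference = $389.6M − ($150.8M) = $238.8M.

$238.8M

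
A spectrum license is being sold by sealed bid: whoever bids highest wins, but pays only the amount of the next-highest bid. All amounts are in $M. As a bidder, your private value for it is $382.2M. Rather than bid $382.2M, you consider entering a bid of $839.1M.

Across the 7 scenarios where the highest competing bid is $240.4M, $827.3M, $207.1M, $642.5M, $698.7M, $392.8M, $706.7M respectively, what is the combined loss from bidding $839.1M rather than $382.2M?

$1357M

The deviation costs you only when the competing bid falls strictly between $382.2M and $839.1M; elsewhere both bids give the same outcome.
$240.4M: outcomes coincide → loss $0M.
$827.3M: truthful payoff $0M, deviation payoff −$445.1M → loss $445.1M.
$207.1M: outcomes coincide → loss $0M.
$642.5M: truthful payoff $0M, deviation payoff −$260.3M → loss $260.3M.
$698.7M: truthful payoff $0M, deviation payoff −$316.5M → loss $316.5M.
$392.8M: truthful payoff $0M, deviation payoff −$10.6M → loss $10.6M.
$706.7M: truthful payoff $0M, deviation payoff −$324.5M → loss $324.5M.
Total loss = $445.1M + $260.3M + $316.5M + $10.6M + $324.5M = $1357M.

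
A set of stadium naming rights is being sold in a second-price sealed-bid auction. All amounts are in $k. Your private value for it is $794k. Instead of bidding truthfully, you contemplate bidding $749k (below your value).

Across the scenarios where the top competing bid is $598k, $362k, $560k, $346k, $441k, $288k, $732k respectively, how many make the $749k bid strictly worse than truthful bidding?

The deviation hurts exactly when the highest competing bid lies strictly between $749k and $794k — underbidding then forfeits a profitable win.
$598k: below both → same outcome either way.
$362k: below both → same outcome either way.
$560k: below both → same outcome either way.
$346k: below both → same outcome either way.
$441k: below both → same outcome either way.
$288k: below both → same outcome either way.
$732k: below both → same outcome either way.
Count: 0.

0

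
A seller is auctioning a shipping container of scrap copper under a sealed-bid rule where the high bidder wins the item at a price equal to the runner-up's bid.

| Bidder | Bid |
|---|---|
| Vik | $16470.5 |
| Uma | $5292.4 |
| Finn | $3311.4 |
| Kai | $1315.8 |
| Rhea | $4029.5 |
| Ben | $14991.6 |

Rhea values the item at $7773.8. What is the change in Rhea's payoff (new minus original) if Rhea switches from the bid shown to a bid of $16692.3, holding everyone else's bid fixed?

The highest bid among the other bidders is $16470.5; Rhea's bid doesn't change that.
Original bid $4029.5: Rhea is not highest (top rival bid is $16470.5); payoff $0.
Alternative bid $16692.3: Rhea is highest, pays the top rival bid $16470.5; payoff $7773.8 − $16470.5 = −$8696.7.
Change in payoff = −$8696.7 − ($0) = −$8696.7.

−$8696.7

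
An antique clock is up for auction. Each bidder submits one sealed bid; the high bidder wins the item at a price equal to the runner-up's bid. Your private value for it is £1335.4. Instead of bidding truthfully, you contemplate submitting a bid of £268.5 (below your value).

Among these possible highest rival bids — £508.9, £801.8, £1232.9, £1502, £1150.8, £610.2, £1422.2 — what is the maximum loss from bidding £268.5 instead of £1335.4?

£826.5

£508.9: truthful gives £826.5, deviation gives £0 → loss £826.5.
£801.8: truthful gives £533.6, deviation gives £0 → loss £533.6.
£1232.9: truthful gives £102.5, deviation gives £0 → loss £102.5.
£1502: same outcome either way → loss £0.
£1150.8: truthful gives £184.6, deviation gives £0 → loss £184.6.
£610.2: truthful gives £725.2, deviation gives £0 → loss £725.2.
£1422.2: same outcome either way → loss £0.
Maximum loss: £826.5.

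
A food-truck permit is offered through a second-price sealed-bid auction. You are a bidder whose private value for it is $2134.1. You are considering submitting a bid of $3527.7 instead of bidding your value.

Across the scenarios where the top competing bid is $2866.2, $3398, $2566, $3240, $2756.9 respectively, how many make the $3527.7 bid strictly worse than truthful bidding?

The deviation hurts exactly when the highest competing bid lies strictly between $2134.1 and $3527.7 — overbidding then wins at a price above your value.
$2866.2: inside the interval → strictly worse (loss $732.1).
$3398: inside the interval → strictly worse (loss $1263.9).
$2566: inside the interval → strictly worse (loss $431.9).
$3240: inside the interval → strictly worse (loss $1105.9).
$2756.9: inside the interval → strictly worse (loss $622.8).
Count: 5.

5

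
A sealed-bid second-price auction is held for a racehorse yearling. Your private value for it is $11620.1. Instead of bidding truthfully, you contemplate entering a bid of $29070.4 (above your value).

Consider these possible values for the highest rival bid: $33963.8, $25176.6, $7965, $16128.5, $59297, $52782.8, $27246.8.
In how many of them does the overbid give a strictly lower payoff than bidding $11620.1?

The deviation hurts exactly when the highest competing bid lies strictly between $11620.1 and $29070.4 — overbidding then wins at a price above your value.
$33963.8: above both → same outcome either way.
$25176.6: inside the interval → strictly worse (loss $13556.5).
$7965: below both → same outcome either way.
$16128.5: inside the interval → strictly worse (loss $4508.4).
$59297: above both → same outcome either way.
$52782.8: above both → same outcome either way.
$27246.8: inside the interval → strictly worse (loss $15626.7).
Count: 3.

3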